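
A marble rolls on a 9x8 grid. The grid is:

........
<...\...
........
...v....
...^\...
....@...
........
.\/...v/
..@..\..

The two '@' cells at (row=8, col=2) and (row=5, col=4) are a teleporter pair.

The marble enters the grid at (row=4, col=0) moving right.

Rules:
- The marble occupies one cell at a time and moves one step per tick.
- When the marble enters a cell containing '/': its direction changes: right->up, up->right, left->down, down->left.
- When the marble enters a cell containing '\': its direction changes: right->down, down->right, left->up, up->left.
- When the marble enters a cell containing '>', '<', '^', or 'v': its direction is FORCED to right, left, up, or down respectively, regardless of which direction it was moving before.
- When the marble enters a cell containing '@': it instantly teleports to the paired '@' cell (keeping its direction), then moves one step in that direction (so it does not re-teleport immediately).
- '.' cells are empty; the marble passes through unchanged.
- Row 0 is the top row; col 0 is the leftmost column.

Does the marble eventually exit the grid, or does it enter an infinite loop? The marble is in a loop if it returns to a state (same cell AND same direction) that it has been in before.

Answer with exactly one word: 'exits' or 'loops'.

Answer: loops

Derivation:
Step 1: enter (4,0), '.' pass, move right to (4,1)
Step 2: enter (4,1), '.' pass, move right to (4,2)
Step 3: enter (4,2), '.' pass, move right to (4,3)
Step 4: enter (4,3), '^' forces right->up, move up to (3,3)
Step 5: enter (3,3), 'v' forces up->down, move down to (4,3)
Step 6: enter (4,3), '^' forces down->up, move up to (3,3)
Step 7: at (3,3) dir=up — LOOP DETECTED (seen before)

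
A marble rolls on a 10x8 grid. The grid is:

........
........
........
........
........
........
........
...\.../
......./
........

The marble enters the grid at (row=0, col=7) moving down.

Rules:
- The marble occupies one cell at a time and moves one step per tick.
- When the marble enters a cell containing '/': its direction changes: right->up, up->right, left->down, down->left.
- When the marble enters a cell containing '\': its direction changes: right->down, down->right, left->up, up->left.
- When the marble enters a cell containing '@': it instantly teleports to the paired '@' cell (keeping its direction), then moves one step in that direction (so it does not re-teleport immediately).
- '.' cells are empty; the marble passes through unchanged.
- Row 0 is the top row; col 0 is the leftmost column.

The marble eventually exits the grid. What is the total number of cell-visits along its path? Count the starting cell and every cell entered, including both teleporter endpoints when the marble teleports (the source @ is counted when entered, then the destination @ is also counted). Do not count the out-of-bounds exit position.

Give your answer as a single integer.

Answer: 19

Derivation:
Step 1: enter (0,7), '.' pass, move down to (1,7)
Step 2: enter (1,7), '.' pass, move down to (2,7)
Step 3: enter (2,7), '.' pass, move down to (3,7)
Step 4: enter (3,7), '.' pass, move down to (4,7)
Step 5: enter (4,7), '.' pass, move down to (5,7)
Step 6: enter (5,7), '.' pass, move down to (6,7)
Step 7: enter (6,7), '.' pass, move down to (7,7)
Step 8: enter (7,7), '/' deflects down->left, move left to (7,6)
Step 9: enter (7,6), '.' pass, move left to (7,5)
Step 10: enter (7,5), '.' pass, move left to (7,4)
Step 11: enter (7,4), '.' pass, move left to (7,3)
Step 12: enter (7,3), '\' deflects left->up, move up to (6,3)
Step 13: enter (6,3), '.' pass, move up to (5,3)
Step 14: enter (5,3), '.' pass, move up to (4,3)
Step 15: enter (4,3), '.' pass, move up to (3,3)
Step 16: enter (3,3), '.' pass, move up to (2,3)
Step 17: enter (2,3), '.' pass, move up to (1,3)
Step 18: enter (1,3), '.' pass, move up to (0,3)
Step 19: enter (0,3), '.' pass, move up to (-1,3)
Step 20: at (-1,3) — EXIT via top edge, pos 3
Path length (cell visits): 19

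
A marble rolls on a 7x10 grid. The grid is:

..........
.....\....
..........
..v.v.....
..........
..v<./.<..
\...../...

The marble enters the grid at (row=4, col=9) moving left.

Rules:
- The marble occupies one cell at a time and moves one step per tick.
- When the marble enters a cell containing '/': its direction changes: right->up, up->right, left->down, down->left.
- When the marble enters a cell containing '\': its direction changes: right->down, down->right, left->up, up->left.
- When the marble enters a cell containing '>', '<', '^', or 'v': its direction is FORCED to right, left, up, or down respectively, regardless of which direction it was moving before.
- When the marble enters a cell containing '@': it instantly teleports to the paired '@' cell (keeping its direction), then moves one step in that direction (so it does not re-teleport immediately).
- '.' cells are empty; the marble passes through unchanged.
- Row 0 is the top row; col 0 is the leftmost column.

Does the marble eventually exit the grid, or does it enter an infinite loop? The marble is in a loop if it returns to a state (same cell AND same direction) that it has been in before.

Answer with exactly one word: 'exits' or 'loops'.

Answer: exits

Derivation:
Step 1: enter (4,9), '.' pass, move left to (4,8)
Step 2: enter (4,8), '.' pass, move left to (4,7)
Step 3: enter (4,7), '.' pass, move left to (4,6)
Step 4: enter (4,6), '.' pass, move left to (4,5)
Step 5: enter (4,5), '.' pass, move left to (4,4)
Step 6: enter (4,4), '.' pass, move left to (4,3)
Step 7: enter (4,3), '.' pass, move left to (4,2)
Step 8: enter (4,2), '.' pass, move left to (4,1)
Step 9: enter (4,1), '.' pass, move left to (4,0)
Step 10: enter (4,0), '.' pass, move left to (4,-1)
Step 11: at (4,-1) — EXIT via left edge, pos 4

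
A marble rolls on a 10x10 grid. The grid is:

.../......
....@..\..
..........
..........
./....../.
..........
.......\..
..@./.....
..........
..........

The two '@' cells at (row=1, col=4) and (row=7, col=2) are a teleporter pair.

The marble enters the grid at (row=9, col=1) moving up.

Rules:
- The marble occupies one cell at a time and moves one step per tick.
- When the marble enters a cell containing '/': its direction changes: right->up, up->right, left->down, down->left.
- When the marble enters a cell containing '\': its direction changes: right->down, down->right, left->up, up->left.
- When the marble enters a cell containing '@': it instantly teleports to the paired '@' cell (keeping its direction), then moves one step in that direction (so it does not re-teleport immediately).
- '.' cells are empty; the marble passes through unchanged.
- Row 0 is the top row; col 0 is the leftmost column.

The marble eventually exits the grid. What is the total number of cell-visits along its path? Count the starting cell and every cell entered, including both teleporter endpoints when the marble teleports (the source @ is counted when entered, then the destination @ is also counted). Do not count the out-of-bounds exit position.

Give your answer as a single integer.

Answer: 17

Derivation:
Step 1: enter (9,1), '.' pass, move up to (8,1)
Step 2: enter (8,1), '.' pass, move up to (7,1)
Step 3: enter (7,1), '.' pass, move up to (6,1)
Step 4: enter (6,1), '.' pass, move up to (5,1)
Step 5: enter (5,1), '.' pass, move up to (4,1)
Step 6: enter (4,1), '/' deflects up->right, move right to (4,2)
Step 7: enter (4,2), '.' pass, move right to (4,3)
Step 8: enter (4,3), '.' pass, move right to (4,4)
Step 9: enter (4,4), '.' pass, move right to (4,5)
Step 10: enter (4,5), '.' pass, move right to (4,6)
Step 11: enter (4,6), '.' pass, move right to (4,7)
Step 12: enter (4,7), '.' pass, move right to (4,8)
Step 13: enter (4,8), '/' deflects right->up, move up to (3,8)
Step 14: enter (3,8), '.' pass, move up to (2,8)
Step 15: enter (2,8), '.' pass, move up to (1,8)
Step 16: enter (1,8), '.' pass, move up to (0,8)
Step 17: enter (0,8), '.' pass, move up to (-1,8)
Step 18: at (-1,8) — EXIT via top edge, pos 8
Path length (cell visits): 17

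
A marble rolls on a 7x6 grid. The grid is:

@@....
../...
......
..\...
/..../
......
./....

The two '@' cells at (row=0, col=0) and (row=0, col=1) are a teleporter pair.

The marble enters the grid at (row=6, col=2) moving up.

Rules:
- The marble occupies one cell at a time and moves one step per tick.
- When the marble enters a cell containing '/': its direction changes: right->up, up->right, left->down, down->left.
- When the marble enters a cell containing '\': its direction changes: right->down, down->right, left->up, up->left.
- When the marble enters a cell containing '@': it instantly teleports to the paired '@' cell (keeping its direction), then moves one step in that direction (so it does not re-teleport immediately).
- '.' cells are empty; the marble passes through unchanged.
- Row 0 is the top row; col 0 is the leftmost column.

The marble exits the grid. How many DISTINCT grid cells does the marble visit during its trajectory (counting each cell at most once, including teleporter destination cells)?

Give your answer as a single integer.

Step 1: enter (6,2), '.' pass, move up to (5,2)
Step 2: enter (5,2), '.' pass, move up to (4,2)
Step 3: enter (4,2), '.' pass, move up to (3,2)
Step 4: enter (3,2), '\' deflects up->left, move left to (3,1)
Step 5: enter (3,1), '.' pass, move left to (3,0)
Step 6: enter (3,0), '.' pass, move left to (3,-1)
Step 7: at (3,-1) — EXIT via left edge, pos 3
Distinct cells visited: 6 (path length 6)

Answer: 6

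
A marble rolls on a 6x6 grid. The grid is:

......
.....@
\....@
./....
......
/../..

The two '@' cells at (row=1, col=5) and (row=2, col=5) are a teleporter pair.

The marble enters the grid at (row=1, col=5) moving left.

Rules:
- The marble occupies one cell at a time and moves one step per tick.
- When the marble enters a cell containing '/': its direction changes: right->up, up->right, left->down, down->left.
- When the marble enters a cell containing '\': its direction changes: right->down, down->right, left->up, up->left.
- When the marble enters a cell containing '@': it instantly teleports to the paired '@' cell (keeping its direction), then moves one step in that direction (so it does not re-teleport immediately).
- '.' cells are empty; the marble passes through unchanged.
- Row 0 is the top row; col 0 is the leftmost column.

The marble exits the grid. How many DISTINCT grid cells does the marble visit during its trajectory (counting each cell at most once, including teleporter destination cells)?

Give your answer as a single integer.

Step 1: enter (1,5), '@' teleport (1,5)->(2,5), also enter (2,5), move left to (2,4)
Step 2: enter (2,4), '.' pass, move left to (2,3)
Step 3: enter (2,3), '.' pass, move left to (2,2)
Step 4: enter (2,2), '.' pass, move left to (2,1)
Step 5: enter (2,1), '.' pass, move left to (2,0)
Step 6: enter (2,0), '\' deflects left->up, move up to (1,0)
Step 7: enter (1,0), '.' pass, move up to (0,0)
Step 8: enter (0,0), '.' pass, move up to (-1,0)
Step 9: at (-1,0) — EXIT via top edge, pos 0
Distinct cells visited: 9 (path length 9)

Answer: 9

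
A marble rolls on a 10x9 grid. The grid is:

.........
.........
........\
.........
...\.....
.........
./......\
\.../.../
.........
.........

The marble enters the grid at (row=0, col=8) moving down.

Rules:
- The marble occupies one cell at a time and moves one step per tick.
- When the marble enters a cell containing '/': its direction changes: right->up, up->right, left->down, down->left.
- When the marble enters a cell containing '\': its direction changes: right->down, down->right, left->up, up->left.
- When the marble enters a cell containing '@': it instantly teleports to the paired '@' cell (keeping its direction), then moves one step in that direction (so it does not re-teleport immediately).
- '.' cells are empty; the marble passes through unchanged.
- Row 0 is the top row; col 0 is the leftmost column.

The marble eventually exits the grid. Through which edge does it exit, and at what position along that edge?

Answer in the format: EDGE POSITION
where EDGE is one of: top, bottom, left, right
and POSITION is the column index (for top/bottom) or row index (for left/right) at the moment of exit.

Step 1: enter (0,8), '.' pass, move down to (1,8)
Step 2: enter (1,8), '.' pass, move down to (2,8)
Step 3: enter (2,8), '\' deflects down->right, move right to (2,9)
Step 4: at (2,9) — EXIT via right edge, pos 2

Answer: right 2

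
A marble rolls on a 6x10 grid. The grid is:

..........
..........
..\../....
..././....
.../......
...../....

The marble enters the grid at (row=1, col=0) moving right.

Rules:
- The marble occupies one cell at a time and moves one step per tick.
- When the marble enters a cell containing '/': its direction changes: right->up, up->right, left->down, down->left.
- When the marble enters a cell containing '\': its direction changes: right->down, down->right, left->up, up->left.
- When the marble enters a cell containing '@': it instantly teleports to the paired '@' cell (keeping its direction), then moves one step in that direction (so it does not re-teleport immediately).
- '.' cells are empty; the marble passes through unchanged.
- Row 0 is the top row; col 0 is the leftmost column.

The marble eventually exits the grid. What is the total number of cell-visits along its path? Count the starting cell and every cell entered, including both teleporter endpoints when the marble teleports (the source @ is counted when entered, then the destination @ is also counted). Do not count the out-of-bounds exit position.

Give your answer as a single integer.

Step 1: enter (1,0), '.' pass, move right to (1,1)
Step 2: enter (1,1), '.' pass, move right to (1,2)
Step 3: enter (1,2), '.' pass, move right to (1,3)
Step 4: enter (1,3), '.' pass, move right to (1,4)
Step 5: enter (1,4), '.' pass, move right to (1,5)
Step 6: enter (1,5), '.' pass, move right to (1,6)
Step 7: enter (1,6), '.' pass, move right to (1,7)
Step 8: enter (1,7), '.' pass, move right to (1,8)
Step 9: enter (1,8), '.' pass, move right to (1,9)
Step 10: enter (1,9), '.' pass, move right to (1,10)
Step 11: at (1,10) — EXIT via right edge, pos 1
Path length (cell visits): 10

Answer: 10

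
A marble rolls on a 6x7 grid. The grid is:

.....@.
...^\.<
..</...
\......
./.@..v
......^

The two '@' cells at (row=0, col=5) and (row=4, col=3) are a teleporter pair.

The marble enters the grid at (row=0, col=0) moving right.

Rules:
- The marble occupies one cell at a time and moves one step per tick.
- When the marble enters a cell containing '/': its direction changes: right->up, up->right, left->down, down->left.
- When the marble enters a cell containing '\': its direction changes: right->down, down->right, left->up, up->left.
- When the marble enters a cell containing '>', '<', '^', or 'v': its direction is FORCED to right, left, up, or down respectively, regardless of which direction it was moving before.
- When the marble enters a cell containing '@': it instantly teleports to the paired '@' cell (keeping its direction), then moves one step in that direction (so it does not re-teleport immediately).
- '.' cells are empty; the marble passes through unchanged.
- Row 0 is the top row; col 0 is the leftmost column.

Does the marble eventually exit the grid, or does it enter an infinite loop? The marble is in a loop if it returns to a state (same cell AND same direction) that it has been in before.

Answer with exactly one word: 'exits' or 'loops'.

Answer: loops

Derivation:
Step 1: enter (0,0), '.' pass, move right to (0,1)
Step 2: enter (0,1), '.' pass, move right to (0,2)
Step 3: enter (0,2), '.' pass, move right to (0,3)
Step 4: enter (0,3), '.' pass, move right to (0,4)
Step 5: enter (0,4), '.' pass, move right to (0,5)
Step 6: enter (0,5), '@' teleport (0,5)->(4,3), also enter (4,3), move right to (4,4)
Step 7: enter (4,4), '.' pass, move right to (4,5)
Step 8: enter (4,5), '.' pass, move right to (4,6)
Step 9: enter (4,6), 'v' forces right->down, move down to (5,6)
Step 10: enter (5,6), '^' forces down->up, move up to (4,6)
Step 11: enter (4,6), 'v' forces up->down, move down to (5,6)
Step 12: at (5,6) dir=down — LOOP DETECTED (seen before)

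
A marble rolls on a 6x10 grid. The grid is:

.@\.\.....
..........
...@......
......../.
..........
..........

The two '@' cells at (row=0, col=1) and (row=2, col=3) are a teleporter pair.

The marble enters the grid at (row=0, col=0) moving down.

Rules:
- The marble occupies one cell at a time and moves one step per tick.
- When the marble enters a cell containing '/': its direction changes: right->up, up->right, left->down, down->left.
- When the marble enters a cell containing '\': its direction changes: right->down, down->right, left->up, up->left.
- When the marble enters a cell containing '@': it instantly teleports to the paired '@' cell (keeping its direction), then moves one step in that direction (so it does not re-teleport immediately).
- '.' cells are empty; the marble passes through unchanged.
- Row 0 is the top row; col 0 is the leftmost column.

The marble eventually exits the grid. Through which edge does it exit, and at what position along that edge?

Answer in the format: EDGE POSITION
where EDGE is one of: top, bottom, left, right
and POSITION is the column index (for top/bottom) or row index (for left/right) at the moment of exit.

Step 1: enter (0,0), '.' pass, move down to (1,0)
Step 2: enter (1,0), '.' pass, move down to (2,0)
Step 3: enter (2,0), '.' pass, move down to (3,0)
Step 4: enter (3,0), '.' pass, move down to (4,0)
Step 5: enter (4,0), '.' pass, move down to (5,0)
Step 6: enter (5,0), '.' pass, move down to (6,0)
Step 7: at (6,0) — EXIT via bottom edge, pos 0

Answer: bottom 0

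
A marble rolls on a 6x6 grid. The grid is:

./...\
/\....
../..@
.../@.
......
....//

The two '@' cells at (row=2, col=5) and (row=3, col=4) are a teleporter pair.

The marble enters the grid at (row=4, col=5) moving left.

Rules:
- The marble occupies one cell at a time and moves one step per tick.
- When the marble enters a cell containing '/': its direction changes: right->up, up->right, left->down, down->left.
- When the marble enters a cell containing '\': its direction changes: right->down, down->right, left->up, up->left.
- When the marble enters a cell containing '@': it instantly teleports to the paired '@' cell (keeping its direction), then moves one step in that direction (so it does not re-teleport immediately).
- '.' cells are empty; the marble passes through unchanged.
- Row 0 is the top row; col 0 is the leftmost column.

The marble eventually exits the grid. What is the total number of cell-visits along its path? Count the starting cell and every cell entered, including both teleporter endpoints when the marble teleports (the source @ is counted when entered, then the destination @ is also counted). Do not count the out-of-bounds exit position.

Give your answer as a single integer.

Step 1: enter (4,5), '.' pass, move left to (4,4)
Step 2: enter (4,4), '.' pass, move left to (4,3)
Step 3: enter (4,3), '.' pass, move left to (4,2)
Step 4: enter (4,2), '.' pass, move left to (4,1)
Step 5: enter (4,1), '.' pass, move left to (4,0)
Step 6: enter (4,0), '.' pass, move left to (4,-1)
Step 7: at (4,-1) — EXIT via left edge, pos 4
Path length (cell visits): 6

Answer: 6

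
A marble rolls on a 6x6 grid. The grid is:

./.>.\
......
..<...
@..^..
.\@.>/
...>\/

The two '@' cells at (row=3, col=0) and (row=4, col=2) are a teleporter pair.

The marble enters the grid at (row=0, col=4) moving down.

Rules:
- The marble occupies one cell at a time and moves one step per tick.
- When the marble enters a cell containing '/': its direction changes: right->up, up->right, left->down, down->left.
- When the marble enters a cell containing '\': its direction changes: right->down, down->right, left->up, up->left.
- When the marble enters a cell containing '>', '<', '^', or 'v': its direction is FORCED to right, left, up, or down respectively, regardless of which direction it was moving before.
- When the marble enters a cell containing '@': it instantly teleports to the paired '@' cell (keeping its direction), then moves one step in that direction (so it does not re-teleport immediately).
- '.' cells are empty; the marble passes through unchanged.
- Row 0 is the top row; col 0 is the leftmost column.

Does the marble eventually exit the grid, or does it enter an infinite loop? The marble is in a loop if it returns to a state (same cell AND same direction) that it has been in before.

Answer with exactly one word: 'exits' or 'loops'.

Answer: loops

Derivation:
Step 1: enter (0,4), '.' pass, move down to (1,4)
Step 2: enter (1,4), '.' pass, move down to (2,4)
Step 3: enter (2,4), '.' pass, move down to (3,4)
Step 4: enter (3,4), '.' pass, move down to (4,4)
Step 5: enter (4,4), '>' forces down->right, move right to (4,5)
Step 6: enter (4,5), '/' deflects right->up, move up to (3,5)
Step 7: enter (3,5), '.' pass, move up to (2,5)
Step 8: enter (2,5), '.' pass, move up to (1,5)
Step 9: enter (1,5), '.' pass, move up to (0,5)
Step 10: enter (0,5), '\' deflects up->left, move left to (0,4)
Step 11: enter (0,4), '.' pass, move left to (0,3)
Step 12: enter (0,3), '>' forces left->right, move right to (0,4)
Step 13: enter (0,4), '.' pass, move right to (0,5)
Step 14: enter (0,5), '\' deflects right->down, move down to (1,5)
Step 15: enter (1,5), '.' pass, move down to (2,5)
Step 16: enter (2,5), '.' pass, move down to (3,5)
Step 17: enter (3,5), '.' pass, move down to (4,5)
Step 18: enter (4,5), '/' deflects down->left, move left to (4,4)
Step 19: enter (4,4), '>' forces left->right, move right to (4,5)
Step 20: at (4,5) dir=right — LOOP DETECTED (seen before)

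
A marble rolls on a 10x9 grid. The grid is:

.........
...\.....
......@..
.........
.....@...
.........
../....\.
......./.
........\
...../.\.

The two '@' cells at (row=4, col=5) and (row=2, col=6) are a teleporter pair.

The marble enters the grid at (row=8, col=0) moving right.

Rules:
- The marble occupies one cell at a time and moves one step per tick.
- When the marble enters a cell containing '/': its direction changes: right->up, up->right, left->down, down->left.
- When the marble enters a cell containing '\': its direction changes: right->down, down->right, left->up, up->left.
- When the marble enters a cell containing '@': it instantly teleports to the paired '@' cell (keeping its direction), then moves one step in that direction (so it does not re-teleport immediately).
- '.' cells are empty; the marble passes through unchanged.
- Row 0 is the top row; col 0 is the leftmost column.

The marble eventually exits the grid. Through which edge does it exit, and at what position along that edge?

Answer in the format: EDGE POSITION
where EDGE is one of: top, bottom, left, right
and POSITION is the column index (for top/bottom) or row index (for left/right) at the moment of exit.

Answer: bottom 8

Derivation:
Step 1: enter (8,0), '.' pass, move right to (8,1)
Step 2: enter (8,1), '.' pass, move right to (8,2)
Step 3: enter (8,2), '.' pass, move right to (8,3)
Step 4: enter (8,3), '.' pass, move right to (8,4)
Step 5: enter (8,4), '.' pass, move right to (8,5)
Step 6: enter (8,5), '.' pass, move right to (8,6)
Step 7: enter (8,6), '.' pass, move right to (8,7)
Step 8: enter (8,7), '.' pass, move right to (8,8)
Step 9: enter (8,8), '\' deflects right->down, move down to (9,8)
Step 10: enter (9,8), '.' pass, move down to (10,8)
Step 11: at (10,8) — EXIT via bottom edge, pos 8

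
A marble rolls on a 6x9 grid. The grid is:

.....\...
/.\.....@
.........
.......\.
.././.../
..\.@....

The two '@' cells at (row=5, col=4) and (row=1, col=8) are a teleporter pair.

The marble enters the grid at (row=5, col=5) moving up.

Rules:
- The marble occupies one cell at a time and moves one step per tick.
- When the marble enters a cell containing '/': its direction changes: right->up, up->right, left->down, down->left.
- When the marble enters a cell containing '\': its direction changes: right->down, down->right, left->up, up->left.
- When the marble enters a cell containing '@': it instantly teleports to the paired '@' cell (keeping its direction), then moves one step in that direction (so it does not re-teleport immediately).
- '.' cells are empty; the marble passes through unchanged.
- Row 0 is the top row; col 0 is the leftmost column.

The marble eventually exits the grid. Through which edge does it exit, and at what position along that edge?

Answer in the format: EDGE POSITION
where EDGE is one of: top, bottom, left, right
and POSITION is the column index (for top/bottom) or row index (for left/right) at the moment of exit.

Step 1: enter (5,5), '.' pass, move up to (4,5)
Step 2: enter (4,5), '.' pass, move up to (3,5)
Step 3: enter (3,5), '.' pass, move up to (2,5)
Step 4: enter (2,5), '.' pass, move up to (1,5)
Step 5: enter (1,5), '.' pass, move up to (0,5)
Step 6: enter (0,5), '\' deflects up->left, move left to (0,4)
Step 7: enter (0,4), '.' pass, move left to (0,3)
Step 8: enter (0,3), '.' pass, move left to (0,2)
Step 9: enter (0,2), '.' pass, move left to (0,1)
Step 10: enter (0,1), '.' pass, move left to (0,0)
Step 11: enter (0,0), '.' pass, move left to (0,-1)
Step 12: at (0,-1) — EXIT via left edge, pos 0

Answer: left 0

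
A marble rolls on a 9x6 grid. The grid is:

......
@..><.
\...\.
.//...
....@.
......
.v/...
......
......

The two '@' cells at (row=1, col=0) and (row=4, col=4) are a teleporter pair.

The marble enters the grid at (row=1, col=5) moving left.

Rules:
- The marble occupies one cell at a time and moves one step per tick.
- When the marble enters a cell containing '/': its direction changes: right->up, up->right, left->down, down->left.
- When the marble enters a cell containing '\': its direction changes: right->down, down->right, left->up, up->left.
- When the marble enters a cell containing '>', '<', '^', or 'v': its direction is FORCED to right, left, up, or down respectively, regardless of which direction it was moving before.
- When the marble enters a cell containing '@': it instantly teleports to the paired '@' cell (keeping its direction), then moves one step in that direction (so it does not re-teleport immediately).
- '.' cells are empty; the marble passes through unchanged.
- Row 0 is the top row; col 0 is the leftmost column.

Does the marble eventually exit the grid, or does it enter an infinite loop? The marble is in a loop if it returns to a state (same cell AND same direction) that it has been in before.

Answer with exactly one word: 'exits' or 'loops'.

Step 1: enter (1,5), '.' pass, move left to (1,4)
Step 2: enter (1,4), '<' forces left->left, move left to (1,3)
Step 3: enter (1,3), '>' forces left->right, move right to (1,4)
Step 4: enter (1,4), '<' forces right->left, move left to (1,3)
Step 5: at (1,3) dir=left — LOOP DETECTED (seen before)

Answer: loops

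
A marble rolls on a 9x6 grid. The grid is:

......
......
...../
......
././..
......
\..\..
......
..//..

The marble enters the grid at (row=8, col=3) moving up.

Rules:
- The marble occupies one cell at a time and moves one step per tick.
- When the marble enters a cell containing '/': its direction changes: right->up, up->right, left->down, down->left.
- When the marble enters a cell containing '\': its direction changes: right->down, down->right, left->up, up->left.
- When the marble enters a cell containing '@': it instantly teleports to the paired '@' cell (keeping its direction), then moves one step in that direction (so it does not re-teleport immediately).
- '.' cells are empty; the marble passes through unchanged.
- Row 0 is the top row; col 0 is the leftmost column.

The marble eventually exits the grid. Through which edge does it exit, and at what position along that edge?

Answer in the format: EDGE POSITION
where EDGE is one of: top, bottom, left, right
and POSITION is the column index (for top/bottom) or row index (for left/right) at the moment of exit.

Step 1: enter (8,3), '/' deflects up->right, move right to (8,4)
Step 2: enter (8,4), '.' pass, move right to (8,5)
Step 3: enter (8,5), '.' pass, move right to (8,6)
Step 4: at (8,6) — EXIT via right edge, pos 8

Answer: right 8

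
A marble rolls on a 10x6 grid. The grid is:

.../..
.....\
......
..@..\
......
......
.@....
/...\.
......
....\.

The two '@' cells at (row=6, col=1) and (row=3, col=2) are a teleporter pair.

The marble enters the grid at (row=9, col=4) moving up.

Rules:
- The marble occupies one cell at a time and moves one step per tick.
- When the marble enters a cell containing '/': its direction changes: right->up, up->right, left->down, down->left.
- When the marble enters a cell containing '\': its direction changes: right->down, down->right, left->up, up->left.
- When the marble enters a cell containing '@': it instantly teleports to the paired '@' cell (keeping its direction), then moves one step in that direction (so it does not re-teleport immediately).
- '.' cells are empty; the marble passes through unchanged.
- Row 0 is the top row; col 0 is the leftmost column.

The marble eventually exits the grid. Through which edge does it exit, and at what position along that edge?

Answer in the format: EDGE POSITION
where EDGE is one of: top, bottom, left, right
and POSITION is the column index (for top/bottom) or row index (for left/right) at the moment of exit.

Step 1: enter (9,4), '\' deflects up->left, move left to (9,3)
Step 2: enter (9,3), '.' pass, move left to (9,2)
Step 3: enter (9,2), '.' pass, move left to (9,1)
Step 4: enter (9,1), '.' pass, move left to (9,0)
Step 5: enter (9,0), '.' pass, move left to (9,-1)
Step 6: at (9,-1) — EXIT via left edge, pos 9

Answer: left 9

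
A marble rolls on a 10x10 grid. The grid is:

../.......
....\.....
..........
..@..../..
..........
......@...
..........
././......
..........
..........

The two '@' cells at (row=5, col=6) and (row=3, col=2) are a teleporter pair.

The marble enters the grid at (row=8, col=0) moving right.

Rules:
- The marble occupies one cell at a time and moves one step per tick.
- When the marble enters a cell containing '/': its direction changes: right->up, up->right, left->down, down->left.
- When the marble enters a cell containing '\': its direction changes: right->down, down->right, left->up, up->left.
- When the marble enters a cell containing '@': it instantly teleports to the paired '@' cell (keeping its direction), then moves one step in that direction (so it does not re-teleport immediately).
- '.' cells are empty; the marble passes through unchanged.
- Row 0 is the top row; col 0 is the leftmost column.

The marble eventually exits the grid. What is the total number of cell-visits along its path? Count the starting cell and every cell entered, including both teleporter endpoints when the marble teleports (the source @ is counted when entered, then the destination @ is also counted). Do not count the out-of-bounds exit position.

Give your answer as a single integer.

Answer: 10

Derivation:
Step 1: enter (8,0), '.' pass, move right to (8,1)
Step 2: enter (8,1), '.' pass, move right to (8,2)
Step 3: enter (8,2), '.' pass, move right to (8,3)
Step 4: enter (8,3), '.' pass, move right to (8,4)
Step 5: enter (8,4), '.' pass, move right to (8,5)
Step 6: enter (8,5), '.' pass, move right to (8,6)
Step 7: enter (8,6), '.' pass, move right to (8,7)
Step 8: enter (8,7), '.' pass, move right to (8,8)
Step 9: enter (8,8), '.' pass, move right to (8,9)
Step 10: enter (8,9), '.' pass, move right to (8,10)
Step 11: at (8,10) — EXIT via right edge, pos 8
Path length (cell visits): 10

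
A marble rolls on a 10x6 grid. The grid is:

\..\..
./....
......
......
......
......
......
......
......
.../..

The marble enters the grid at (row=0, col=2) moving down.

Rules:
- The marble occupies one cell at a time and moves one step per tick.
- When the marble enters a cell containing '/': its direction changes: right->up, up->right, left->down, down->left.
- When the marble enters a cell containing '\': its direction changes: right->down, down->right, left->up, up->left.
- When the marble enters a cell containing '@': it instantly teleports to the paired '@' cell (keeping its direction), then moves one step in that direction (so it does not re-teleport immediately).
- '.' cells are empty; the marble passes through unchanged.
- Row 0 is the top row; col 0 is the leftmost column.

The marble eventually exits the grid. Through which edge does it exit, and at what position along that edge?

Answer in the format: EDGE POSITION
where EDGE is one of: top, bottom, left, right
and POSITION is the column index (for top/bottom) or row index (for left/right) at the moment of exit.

Answer: bottom 2

Derivation:
Step 1: enter (0,2), '.' pass, move down to (1,2)
Step 2: enter (1,2), '.' pass, move down to (2,2)
Step 3: enter (2,2), '.' pass, move down to (3,2)
Step 4: enter (3,2), '.' pass, move down to (4,2)
Step 5: enter (4,2), '.' pass, move down to (5,2)
Step 6: enter (5,2), '.' pass, move down to (6,2)
Step 7: enter (6,2), '.' pass, move down to (7,2)
Step 8: enter (7,2), '.' pass, move down to (8,2)
Step 9: enter (8,2), '.' pass, move down to (9,2)
Step 10: enter (9,2), '.' pass, move down to (10,2)
Step 11: at (10,2) — EXIT via bottom edge, pos 2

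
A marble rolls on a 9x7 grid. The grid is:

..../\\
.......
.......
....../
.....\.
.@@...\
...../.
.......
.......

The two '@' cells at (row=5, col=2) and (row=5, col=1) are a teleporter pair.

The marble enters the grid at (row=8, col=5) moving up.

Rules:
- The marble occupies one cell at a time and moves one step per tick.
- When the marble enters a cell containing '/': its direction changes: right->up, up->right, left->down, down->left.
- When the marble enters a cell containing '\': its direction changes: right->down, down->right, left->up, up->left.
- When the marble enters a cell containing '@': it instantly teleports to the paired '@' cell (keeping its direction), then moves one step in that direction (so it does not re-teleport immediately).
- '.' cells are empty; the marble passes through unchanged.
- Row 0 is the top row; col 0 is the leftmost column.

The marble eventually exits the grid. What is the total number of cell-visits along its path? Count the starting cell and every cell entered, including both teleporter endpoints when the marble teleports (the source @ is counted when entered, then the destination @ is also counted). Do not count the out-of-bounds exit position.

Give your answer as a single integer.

Step 1: enter (8,5), '.' pass, move up to (7,5)
Step 2: enter (7,5), '.' pass, move up to (6,5)
Step 3: enter (6,5), '/' deflects up->right, move right to (6,6)
Step 4: enter (6,6), '.' pass, move right to (6,7)
Step 5: at (6,7) — EXIT via right edge, pos 6
Path length (cell visits): 4

Answer: 4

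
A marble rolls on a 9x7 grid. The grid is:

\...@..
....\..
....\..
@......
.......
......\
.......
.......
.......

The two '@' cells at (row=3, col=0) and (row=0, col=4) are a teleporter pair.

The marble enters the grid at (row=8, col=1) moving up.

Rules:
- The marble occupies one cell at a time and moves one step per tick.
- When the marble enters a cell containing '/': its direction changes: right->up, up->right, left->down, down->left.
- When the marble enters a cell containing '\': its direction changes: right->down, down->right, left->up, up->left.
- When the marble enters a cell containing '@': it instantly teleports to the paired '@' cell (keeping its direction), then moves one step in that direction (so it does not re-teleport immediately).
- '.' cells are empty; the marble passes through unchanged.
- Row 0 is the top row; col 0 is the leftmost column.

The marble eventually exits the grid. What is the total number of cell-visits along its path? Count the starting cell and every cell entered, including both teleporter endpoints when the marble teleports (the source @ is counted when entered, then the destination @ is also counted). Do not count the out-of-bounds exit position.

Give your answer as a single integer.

Step 1: enter (8,1), '.' pass, move up to (7,1)
Step 2: enter (7,1), '.' pass, move up to (6,1)
Step 3: enter (6,1), '.' pass, move up to (5,1)
Step 4: enter (5,1), '.' pass, move up to (4,1)
Step 5: enter (4,1), '.' pass, move up to (3,1)
Step 6: enter (3,1), '.' pass, move up to (2,1)
Step 7: enter (2,1), '.' pass, move up to (1,1)
Step 8: enter (1,1), '.' pass, move up to (0,1)
Step 9: enter (0,1), '.' pass, move up to (-1,1)
Step 10: at (-1,1) — EXIT via top edge, pos 1
Path length (cell visits): 9

Answer: 9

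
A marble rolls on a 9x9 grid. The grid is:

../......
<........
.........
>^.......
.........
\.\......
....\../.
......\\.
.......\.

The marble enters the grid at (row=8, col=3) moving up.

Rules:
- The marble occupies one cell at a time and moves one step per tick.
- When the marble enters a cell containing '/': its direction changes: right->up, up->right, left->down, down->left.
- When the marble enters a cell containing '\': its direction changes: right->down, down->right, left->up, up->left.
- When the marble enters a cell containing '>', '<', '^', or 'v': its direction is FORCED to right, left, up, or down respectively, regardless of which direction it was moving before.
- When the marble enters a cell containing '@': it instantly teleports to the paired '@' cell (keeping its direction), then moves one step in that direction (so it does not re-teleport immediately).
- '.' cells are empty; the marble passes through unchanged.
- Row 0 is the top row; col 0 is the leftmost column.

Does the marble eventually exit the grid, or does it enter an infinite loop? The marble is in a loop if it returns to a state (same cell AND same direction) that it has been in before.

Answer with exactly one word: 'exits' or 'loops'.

Step 1: enter (8,3), '.' pass, move up to (7,3)
Step 2: enter (7,3), '.' pass, move up to (6,3)
Step 3: enter (6,3), '.' pass, move up to (5,3)
Step 4: enter (5,3), '.' pass, move up to (4,3)
Step 5: enter (4,3), '.' pass, move up to (3,3)
Step 6: enter (3,3), '.' pass, move up to (2,3)
Step 7: enter (2,3), '.' pass, move up to (1,3)
Step 8: enter (1,3), '.' pass, move up to (0,3)
Step 9: enter (0,3), '.' pass, move up to (-1,3)
Step 10: at (-1,3) — EXIT via top edge, pos 3

Answer: exits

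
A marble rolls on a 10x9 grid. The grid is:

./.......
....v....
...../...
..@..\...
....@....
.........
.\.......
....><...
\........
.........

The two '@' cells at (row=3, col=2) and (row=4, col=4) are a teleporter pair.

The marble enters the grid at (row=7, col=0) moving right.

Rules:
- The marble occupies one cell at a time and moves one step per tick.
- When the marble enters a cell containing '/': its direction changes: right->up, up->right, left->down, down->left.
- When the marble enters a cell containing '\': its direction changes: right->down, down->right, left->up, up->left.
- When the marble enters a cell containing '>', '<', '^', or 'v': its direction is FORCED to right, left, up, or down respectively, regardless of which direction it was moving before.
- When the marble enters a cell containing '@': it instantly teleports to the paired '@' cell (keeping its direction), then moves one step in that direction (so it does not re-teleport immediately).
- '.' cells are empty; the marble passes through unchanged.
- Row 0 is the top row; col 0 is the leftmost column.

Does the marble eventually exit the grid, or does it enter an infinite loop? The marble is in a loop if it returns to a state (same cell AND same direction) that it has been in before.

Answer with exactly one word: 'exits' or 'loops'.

Answer: loops

Derivation:
Step 1: enter (7,0), '.' pass, move right to (7,1)
Step 2: enter (7,1), '.' pass, move right to (7,2)
Step 3: enter (7,2), '.' pass, move right to (7,3)
Step 4: enter (7,3), '.' pass, move right to (7,4)
Step 5: enter (7,4), '>' forces right->right, move right to (7,5)
Step 6: enter (7,5), '<' forces right->left, move left to (7,4)
Step 7: enter (7,4), '>' forces left->right, move right to (7,5)
Step 8: at (7,5) dir=right — LOOP DETECTED (seen before)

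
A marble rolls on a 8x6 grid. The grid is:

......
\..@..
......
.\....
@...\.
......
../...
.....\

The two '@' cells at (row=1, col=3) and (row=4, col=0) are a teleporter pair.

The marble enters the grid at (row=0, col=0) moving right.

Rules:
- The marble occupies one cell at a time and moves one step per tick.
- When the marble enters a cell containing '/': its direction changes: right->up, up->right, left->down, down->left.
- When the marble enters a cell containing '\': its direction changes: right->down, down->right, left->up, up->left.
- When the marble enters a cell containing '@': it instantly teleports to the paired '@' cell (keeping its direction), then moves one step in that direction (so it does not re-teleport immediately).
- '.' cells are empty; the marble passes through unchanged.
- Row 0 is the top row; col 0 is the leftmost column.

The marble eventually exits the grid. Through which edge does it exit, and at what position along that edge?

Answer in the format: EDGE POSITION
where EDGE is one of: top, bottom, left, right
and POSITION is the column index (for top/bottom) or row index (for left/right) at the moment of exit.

Answer: right 0

Derivation:
Step 1: enter (0,0), '.' pass, move right to (0,1)
Step 2: enter (0,1), '.' pass, move right to (0,2)
Step 3: enter (0,2), '.' pass, move right to (0,3)
Step 4: enter (0,3), '.' pass, move right to (0,4)
Step 5: enter (0,4), '.' pass, move right to (0,5)
Step 6: enter (0,5), '.' pass, move right to (0,6)
Step 7: at (0,6) — EXIT via right edge, pos 0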